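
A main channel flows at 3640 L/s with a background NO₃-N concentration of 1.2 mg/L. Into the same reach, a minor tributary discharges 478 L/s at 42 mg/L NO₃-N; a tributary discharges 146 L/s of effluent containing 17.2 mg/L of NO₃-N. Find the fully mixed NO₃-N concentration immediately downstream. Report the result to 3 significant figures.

6.32 mg/L

Mixed concentration C = ΣQC/ΣQ = (3640·1.200 + 478.0·42.00 + 146.0·17.20) / 4264 = 26960/4264 = 6.322 mg/L.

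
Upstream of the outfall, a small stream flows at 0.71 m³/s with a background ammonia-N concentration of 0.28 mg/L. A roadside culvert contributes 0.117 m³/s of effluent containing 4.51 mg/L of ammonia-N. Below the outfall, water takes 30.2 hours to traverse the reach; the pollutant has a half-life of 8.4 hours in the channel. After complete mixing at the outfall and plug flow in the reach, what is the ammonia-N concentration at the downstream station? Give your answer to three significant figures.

Mixed concentration C = ΣQC/ΣQ = (0.7100·0.2800 + 0.1170·4.510) / 0.8270 = 0.7265/0.8270 = 0.8784 mg/L.
Half-life 8.4 h → k = ln 2 / 8.4 = 0.08252 h⁻¹ = 1.980 d⁻¹.
Applying C = C₀e^(−kt): 0.8784 × 0.08274 = 0.07268 mg/L.

0.0727 mg/L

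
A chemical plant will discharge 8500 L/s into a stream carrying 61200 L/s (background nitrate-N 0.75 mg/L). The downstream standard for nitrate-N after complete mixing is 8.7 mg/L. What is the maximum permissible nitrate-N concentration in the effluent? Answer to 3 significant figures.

65.9 mg/L

At the limit, (Qr·Cr + Qe·Cₑ)/(Qr + Qe) = 8.7:
Cₑ = (69700·8.7 − 61200·0.7500) / 8500 = 65.94 mg/L.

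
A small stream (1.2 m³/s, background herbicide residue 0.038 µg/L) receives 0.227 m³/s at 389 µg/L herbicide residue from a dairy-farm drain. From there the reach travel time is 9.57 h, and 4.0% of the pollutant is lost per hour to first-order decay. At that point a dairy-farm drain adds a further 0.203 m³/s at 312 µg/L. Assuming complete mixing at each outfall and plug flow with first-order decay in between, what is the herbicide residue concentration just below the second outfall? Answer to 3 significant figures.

After mixing, C = (1.200·0.03800 + 0.2270·389.0) / 1.427 = 88.35/1.427 = 61.91 µg/L; combined flow 1.427 m³/s.
4.0%/h lost → k = −ln(1 − 0.04) = 0.04082 h⁻¹.
First-order decay: C = 61.91·exp(−k·t) = 61.91·0.6766 = 41.89 µg/L.
At the second outfall, C = (1.427·41.89 + 0.2030·312.0) / (1.427 + 0.2030) = 75.53 µg/L.

75.5 µg/L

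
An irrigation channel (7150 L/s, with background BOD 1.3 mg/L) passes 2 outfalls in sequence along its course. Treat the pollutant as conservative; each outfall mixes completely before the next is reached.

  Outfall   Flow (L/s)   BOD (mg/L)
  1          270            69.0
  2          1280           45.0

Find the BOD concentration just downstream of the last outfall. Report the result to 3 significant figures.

9.83 mg/L

After outfall 1: Q = 7150 + 270.0 = 7420 L/s; C = (7150·1.300 + 270.0·69.00)/7420 = 3.763 mg/L.
After outfall 2: Q = 7420 + 1280 = 8700 L/s; C = (7420·3.763 + 1280·45.00)/8700 = 9.830 mg/L.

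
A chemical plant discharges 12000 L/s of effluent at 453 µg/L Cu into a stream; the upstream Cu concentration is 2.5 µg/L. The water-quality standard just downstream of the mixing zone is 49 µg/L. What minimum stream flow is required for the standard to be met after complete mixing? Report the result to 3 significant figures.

104000 L/s

Set C_mix = 49: (Q·2.500 + 12000·453.0) / (Q + 12000) = 49
→ Q = 12000·(453.0 − 49)/(49 − 2.500) = 104300 L/s.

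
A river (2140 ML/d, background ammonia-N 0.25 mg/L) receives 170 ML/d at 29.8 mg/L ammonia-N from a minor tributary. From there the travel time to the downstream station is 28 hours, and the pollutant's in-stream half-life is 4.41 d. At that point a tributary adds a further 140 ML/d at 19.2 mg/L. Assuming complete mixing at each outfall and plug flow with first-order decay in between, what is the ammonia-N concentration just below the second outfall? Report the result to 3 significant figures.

3.00 mg/L

Mass balance: C = (2140·0.2500 + 170.0·29.80) / 2310 = 5601/2310 = 2.425 mg/L; combined flow 2310 ML/d.
Half-life 4.41 d → k = ln 2 / 4.41 = 0.1572 d⁻¹.
After decay, C = 2.425 × e^(−kt) = 2.425 × 0.8325 = 2.018 mg/L.
At the second outfall, C = (2310·2.018 + 140.0·19.20) / (2310 + 140.0) = 3.000 mg/L.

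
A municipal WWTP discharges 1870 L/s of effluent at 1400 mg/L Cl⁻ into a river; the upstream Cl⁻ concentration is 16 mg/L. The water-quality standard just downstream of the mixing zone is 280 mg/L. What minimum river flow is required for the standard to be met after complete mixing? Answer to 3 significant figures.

7930 L/s

Set C_mix = 280: (Q·16.00 + 1870·1400) / (Q + 1870) = 280
→ Q = 1870·(1400 − 280)/(280 − 16.00) = 7933 L/s.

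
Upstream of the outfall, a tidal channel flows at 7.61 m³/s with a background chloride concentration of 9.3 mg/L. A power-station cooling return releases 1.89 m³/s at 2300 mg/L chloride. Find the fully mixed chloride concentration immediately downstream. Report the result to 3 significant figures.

After mixing, C = (7.610·9.300 + 1.890·2300) / 9.500 = 4418/9.500 = 465.0 mg/L.

465 mg/L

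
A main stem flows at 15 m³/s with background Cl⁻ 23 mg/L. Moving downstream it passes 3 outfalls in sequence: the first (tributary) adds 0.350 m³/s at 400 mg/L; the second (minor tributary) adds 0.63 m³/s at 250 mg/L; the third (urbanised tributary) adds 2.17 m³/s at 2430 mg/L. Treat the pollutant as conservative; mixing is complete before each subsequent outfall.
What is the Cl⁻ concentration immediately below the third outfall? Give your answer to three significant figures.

326 mg/L

After outfall 1: Q = 15.00 + 0.3500 = 15.35 m³/s; C = (15.00·23.00 + 0.3500·400.0)/15.35 = 31.60 mg/L.
After outfall 2: Q = 15.35 + 0.6300 = 15.98 m³/s; C = (15.35·31.60 + 0.6300·250.0)/15.98 = 40.21 mg/L.
After outfall 3: Q = 15.98 + 2.170 = 18.15 m³/s; C = (15.98·40.21 + 2.170·2430)/18.15 = 325.9 mg/L.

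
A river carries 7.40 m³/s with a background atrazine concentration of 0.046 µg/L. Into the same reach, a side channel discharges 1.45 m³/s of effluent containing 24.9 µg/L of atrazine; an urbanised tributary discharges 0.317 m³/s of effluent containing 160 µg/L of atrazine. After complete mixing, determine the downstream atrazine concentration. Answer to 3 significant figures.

After mixing, C = (7.400·0.04600 + 1.450·24.90 + 0.3170·160.0) / 9.167 = 87.17/9.167 = 9.509 µg/L.

9.51 µg/L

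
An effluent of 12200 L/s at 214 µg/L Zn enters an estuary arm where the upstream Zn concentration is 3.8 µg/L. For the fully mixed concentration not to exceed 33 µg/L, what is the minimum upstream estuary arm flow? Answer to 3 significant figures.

Set C_mix = 33: (Q·3.800 + 12200·214.0) / (Q + 12200) = 33
→ Q = 12200·(214.0 − 33)/(33 − 3.800) = 75620 L/s.

75600 L/s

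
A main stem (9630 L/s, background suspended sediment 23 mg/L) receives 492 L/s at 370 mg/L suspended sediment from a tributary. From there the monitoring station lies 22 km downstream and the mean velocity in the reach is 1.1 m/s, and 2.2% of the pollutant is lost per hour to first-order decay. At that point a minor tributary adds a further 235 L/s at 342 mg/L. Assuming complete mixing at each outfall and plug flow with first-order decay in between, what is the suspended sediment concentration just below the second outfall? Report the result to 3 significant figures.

42.2 mg/L

After mixing, C = (9630·23.00 + 492.0·370.0) / 10120 = 403500/10120 = 39.87 mg/L; combined flow 10120 L/s.
Travel time t = 22·1000 / 1.1 = 20000 s = 5.556 h.
2.2%/h lost → k = −ln(1 − 0.022) = 0.02225 h⁻¹.
First-order decay: C = 39.87·exp(−k·t) = 39.87·0.8837 = 35.23 mg/L.
Second outfall: C = (10120·35.23 + 235.0·342.0)/10360 = 42.19 mg/L.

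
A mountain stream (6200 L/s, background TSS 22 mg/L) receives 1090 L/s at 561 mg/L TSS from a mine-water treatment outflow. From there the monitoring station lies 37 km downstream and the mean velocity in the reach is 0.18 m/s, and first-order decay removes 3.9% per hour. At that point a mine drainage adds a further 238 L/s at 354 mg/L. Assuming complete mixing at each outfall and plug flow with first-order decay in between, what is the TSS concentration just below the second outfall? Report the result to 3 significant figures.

21.4 mg/L

Conservation of mass: C = (6200·22.00 + 1090·561.0) / 7290 = 747900/7290 = 102.6 mg/L; combined flow 7290 L/s.
Travel time t = 37·1000 / 0.18 = 205600 s = 57.10 h.
3.9%/h lost → k = −ln(1 − 0.039) = 0.03978 h⁻¹.
Applying C = C₀e^(−kt): 102.6 × 0.1032 = 10.58 mg/L.
At the second outfall, C = (7290·10.58 + 238.0·354.0) / (7290 + 238.0) = 21.44 mg/L.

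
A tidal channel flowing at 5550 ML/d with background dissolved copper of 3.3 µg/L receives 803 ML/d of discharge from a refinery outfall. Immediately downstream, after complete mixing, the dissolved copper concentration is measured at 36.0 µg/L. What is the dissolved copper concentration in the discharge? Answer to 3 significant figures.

Mass balance: 5550·3.300 + 803.0·Cₑ = 6353·36.00
→ Cₑ = (6353·36.00 − 5550·3.300) / 803.0 = 262.0 µg/L.

262 µg/L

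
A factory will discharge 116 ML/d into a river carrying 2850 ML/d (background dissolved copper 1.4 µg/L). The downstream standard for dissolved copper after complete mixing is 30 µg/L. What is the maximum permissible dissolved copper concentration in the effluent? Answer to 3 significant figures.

733 µg/L

At the limit, (Qr·Cr + Qe·Cₑ)/(Qr + Qe) = 30:
Cₑ = (2966·30 − 2850·1.400) / 116.0 = 732.7 µg/L.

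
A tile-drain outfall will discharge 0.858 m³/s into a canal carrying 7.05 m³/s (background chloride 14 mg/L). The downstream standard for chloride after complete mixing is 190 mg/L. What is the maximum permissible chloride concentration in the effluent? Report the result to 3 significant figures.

1640 mg/L

At the limit, (Qr·Cr + Qe·Cₑ)/(Qr + Qe) = 190:
Cₑ = (7.908·190 − 7.050·14.00) / 0.8580 = 1636 mg/L.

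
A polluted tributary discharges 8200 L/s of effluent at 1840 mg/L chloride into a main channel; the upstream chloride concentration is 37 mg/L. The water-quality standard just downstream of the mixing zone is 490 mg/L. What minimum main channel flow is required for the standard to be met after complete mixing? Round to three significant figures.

Set C_mix = 490: (Q·37.00 + 8200·1840) / (Q + 8200) = 490
→ Q = 8200·(1840 − 490)/(490 − 37.00) = 24440 L/s.

24400 L/s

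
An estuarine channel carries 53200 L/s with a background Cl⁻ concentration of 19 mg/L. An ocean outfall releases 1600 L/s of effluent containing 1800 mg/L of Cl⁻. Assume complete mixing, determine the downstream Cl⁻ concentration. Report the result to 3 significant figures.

71.0 mg/L

Flow-weighted average: C = (53200·19.00 + 1600·1800) / 54800 = 3891000/54800 = 71.00 mg/L.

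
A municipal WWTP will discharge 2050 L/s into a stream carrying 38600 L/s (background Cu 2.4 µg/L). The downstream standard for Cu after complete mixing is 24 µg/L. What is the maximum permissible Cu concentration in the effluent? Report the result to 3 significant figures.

At the limit, (Qr·Cr + Qe·Cₑ)/(Qr + Qe) = 24:
Cₑ = (40650·24 − 38600·2.400) / 2050 = 430.7 µg/L.

431 µg/L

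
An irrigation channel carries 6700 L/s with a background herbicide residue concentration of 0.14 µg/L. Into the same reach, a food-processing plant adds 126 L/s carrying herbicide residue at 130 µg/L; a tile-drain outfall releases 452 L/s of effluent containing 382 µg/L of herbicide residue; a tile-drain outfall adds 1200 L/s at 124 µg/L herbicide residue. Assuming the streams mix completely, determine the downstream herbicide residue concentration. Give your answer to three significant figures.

Mixed concentration C = ΣQC/ΣQ = (6700·0.1400 + 126.0·130.0 + 452.0·382.0 + 1200·124.0) / 8478 = 338800/8478 = 39.96 µg/L.

40.0 µg/L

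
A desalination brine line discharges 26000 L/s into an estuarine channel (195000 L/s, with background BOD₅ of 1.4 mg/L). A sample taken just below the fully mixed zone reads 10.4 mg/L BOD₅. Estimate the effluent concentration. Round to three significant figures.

77.9 mg/L

Mass balance: 195000·1.400 + 26000·Cₑ = 221000·10.40
→ Cₑ = (221000·10.40 − 195000·1.400) / 26000 = 77.90 mg/L.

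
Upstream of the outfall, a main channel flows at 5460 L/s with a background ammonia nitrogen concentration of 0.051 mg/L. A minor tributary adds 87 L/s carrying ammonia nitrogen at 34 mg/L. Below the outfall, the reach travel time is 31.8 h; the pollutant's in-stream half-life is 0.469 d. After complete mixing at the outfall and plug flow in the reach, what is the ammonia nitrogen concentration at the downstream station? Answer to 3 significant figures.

0.0823 mg/L

Conservation of mass: C = (5460·0.05100 + 87.00·34.00) / 5547 = 3236/5547 = 0.5835 mg/L.
Half-life 0.469 d → k = ln 2 / 0.469 = 1.478 d⁻¹.
After decay, C = 0.5835 × e^(−kt) = 0.5835 × 0.1411 = 0.08233 mg/L.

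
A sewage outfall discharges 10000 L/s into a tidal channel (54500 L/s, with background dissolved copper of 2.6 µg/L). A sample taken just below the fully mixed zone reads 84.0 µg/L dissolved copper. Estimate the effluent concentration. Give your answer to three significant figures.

Mass balance: 54500·2.600 + 10000·Cₑ = 64500·84.00
→ Cₑ = (64500·84.00 − 54500·2.600) / 10000 = 527.6 µg/L.

528 µg/L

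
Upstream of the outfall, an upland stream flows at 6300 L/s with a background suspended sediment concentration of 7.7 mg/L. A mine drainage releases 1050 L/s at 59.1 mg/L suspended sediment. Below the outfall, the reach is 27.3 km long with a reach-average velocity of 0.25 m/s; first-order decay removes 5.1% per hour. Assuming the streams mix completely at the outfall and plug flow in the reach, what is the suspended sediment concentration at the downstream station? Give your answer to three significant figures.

Flow-weighted average: C = (6300·7.700 + 1050·59.10) / 7350 = 110600/7350 = 15.04 mg/L.
Travel time t = 27.3·1000 / 0.25 = 109200 s = 30.33 h.
5.1%/h lost → k = −ln(1 − 0.051) = 0.05235 h⁻¹.
Decay over the reach: 15.04·exp(−kt) = 15.04·0.2044 = 3.074 mg/L.

3.07 mg/L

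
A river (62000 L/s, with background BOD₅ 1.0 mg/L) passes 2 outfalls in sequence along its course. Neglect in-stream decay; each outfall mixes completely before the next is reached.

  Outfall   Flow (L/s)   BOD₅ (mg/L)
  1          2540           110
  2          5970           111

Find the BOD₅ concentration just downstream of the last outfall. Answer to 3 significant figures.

After outfall 1: Q = 62000 + 2540 = 64540 L/s; C = (62000·1.000 + 2540·110.0)/64540 = 5.290 mg/L.
After outfall 2: Q = 64540 + 5970 = 70510 L/s; C = (64540·5.290 + 5970·111.0)/70510 = 14.24 mg/L.

14.2 mg/L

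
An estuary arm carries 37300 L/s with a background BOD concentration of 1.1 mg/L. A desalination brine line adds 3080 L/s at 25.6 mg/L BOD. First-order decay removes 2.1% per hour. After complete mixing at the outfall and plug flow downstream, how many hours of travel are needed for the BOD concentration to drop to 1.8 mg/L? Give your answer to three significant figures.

Flow-weighted average: C = (37300·1.100 + 3080·25.60) / 40380 = 119900/40380 = 2.969 mg/L.
2.1%/h lost → k = −ln(1 − 0.021) = 0.02122 h⁻¹.
2.969·exp(−k·t) = 1.8 → t = ln(2.969/1.8)/k = 84870 s = 23.58 h.

23.6 h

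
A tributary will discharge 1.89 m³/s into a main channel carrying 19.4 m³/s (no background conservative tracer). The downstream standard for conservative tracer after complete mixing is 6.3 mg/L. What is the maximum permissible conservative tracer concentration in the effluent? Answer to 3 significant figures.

71.0 mg/L

At the limit, (Qr·Cr + Qe·Cₑ)/(Qr + Qe) = 6.3:
Cₑ = (21.29·6.3 − 19.40·0) / 1.890 = 70.97 mg/L.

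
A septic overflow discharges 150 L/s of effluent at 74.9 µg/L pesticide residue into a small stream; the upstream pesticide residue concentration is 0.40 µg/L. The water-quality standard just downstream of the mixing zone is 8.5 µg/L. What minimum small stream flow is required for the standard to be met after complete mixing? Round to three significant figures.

1230 L/s

Set C_mix = 8.5: (Q·0.4000 + 150.0·74.90) / (Q + 150.0) = 8.5
→ Q = 150.0·(74.90 − 8.5)/(8.5 − 0.4000) = 1230 L/s.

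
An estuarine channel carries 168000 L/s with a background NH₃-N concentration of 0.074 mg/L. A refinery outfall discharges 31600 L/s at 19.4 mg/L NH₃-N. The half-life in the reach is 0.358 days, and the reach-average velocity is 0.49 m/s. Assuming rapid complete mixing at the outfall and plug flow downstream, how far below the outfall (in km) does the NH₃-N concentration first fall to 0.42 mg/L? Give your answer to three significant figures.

Mass balance: C = (168000·0.07400 + 31600·19.40) / 199600 = 625500/199600 = 3.134 mg/L.
Half-life 0.358 d → k = ln 2 / 0.358 = 1.936 d⁻¹.
Set 3.134·exp(−k·t) = 0.42 → t = ln(3.134/0.42)/k = 89680 s = 24.91 h.
Distance = v·t = 0.49·89680 = 43940 m = 43.94 km.

43.9 km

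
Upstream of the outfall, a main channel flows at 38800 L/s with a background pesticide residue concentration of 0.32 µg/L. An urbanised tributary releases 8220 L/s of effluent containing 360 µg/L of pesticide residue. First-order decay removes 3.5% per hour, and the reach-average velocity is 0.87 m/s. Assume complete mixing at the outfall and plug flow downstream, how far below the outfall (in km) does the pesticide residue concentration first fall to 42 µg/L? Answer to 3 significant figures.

Flow-weighted average: C = (38800·0.3200 + 8220·360.0) / 47020 = 2972000/47020 = 63.20 µg/L.
3.5%/h lost → k = −ln(1 − 0.035) = 0.03563 h⁻¹.
Set 63.20·exp(−k·t) = 42 → t = ln(63.20/42)/k = 41290 s = 11.47 h.
Distance = v·t = 0.87·41290 = 35920 m = 35.92 km.

35.9 km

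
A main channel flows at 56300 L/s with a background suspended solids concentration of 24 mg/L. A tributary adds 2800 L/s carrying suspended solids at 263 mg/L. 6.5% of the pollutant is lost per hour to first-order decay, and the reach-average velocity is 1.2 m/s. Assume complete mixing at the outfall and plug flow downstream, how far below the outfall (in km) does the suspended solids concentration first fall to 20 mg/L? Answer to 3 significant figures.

Conservation of mass: C = (56300·24.00 + 2800·263.0) / 59100 = 2088000/59100 = 35.32 mg/L.
6.5%/h lost → k = −ln(1 − 0.065) = 0.06721 h⁻¹.
Set 35.32·exp(−k·t) = 20 → t = ln(35.32/20)/k = 30470 s = 8.463 h.
Distance = v·t = 1.2·30470 = 36560 m = 36.56 km.

36.6 km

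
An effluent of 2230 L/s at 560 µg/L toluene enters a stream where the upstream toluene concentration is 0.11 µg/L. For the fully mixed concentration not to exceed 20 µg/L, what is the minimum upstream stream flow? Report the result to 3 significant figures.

Set C_mix = 20: (Q·0.1100 + 2230·560.0) / (Q + 2230) = 20
→ Q = 2230·(560.0 − 20)/(20 − 0.1100) = 60540 L/s.

60500 L/s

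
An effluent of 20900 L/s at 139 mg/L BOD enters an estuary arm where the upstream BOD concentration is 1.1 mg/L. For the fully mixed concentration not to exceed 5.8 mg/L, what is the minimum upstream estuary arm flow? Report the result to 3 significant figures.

592000 L/s

Set C_mix = 5.8: (Q·1.100 + 20900·139.0) / (Q + 20900) = 5.8
→ Q = 20900·(139.0 − 5.8)/(5.8 − 1.100) = 592300 L/s.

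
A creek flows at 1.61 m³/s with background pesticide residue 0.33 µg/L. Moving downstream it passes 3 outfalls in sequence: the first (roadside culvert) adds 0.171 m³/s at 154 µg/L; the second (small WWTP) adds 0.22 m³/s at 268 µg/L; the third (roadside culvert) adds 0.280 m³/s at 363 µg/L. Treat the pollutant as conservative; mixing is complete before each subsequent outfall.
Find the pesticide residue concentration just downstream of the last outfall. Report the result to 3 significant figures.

82.2 µg/L

Below outfall 1: Q → 1.781 m³/s, C = (1.610·0.3300 + 0.1710·154.0)/1.781 = 15.08 µg/L.
Below outfall 2: Q → 2.001 m³/s, C = (1.781·15.08 + 0.2200·268.0)/2.001 = 42.89 µg/L.
Below outfall 3: Q → 2.281 m³/s, C = (2.001·42.89 + 0.2800·363.0)/2.281 = 82.19 µg/L.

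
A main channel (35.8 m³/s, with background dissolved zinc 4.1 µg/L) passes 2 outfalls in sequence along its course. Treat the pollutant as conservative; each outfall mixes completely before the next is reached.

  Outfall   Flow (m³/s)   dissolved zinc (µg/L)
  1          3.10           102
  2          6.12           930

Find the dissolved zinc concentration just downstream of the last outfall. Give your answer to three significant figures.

137 µg/L

After outfall 1: Q = 35.80 + 3.100 = 38.90 m³/s; C = (35.80·4.100 + 3.100·102.0)/38.90 = 11.90 µg/L.
After outfall 2: Q = 38.90 + 6.120 = 45.02 m³/s; C = (38.90·11.90 + 6.120·930.0)/45.02 = 136.7 µg/L.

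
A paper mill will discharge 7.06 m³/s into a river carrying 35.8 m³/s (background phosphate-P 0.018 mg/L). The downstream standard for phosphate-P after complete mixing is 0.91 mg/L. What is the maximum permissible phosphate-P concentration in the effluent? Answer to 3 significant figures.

5.43 mg/L

At the limit, (Qr·Cr + Qe·Cₑ)/(Qr + Qe) = 0.91:
Cₑ = (42.86·0.91 − 35.80·0.01800) / 7.060 = 5.433 mg/L.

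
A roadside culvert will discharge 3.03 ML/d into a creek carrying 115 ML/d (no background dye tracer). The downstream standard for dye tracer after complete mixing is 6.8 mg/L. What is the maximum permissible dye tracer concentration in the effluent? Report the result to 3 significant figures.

At the limit, (Qr·Cr + Qe·Cₑ)/(Qr + Qe) = 6.8:
Cₑ = (118.0·6.8 − 115.0·0) / 3.030 = 264.9 mg/L.

265 mg/L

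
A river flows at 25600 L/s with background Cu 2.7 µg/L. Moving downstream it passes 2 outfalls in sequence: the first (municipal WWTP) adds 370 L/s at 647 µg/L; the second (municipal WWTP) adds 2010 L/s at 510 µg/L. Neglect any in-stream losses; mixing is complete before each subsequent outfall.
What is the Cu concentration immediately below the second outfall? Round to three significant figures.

47.7 µg/L

Below outfall 1: Q → 25970 L/s, C = (25600·2.700 + 370.0·647.0)/25970 = 11.88 µg/L.
Below outfall 2: Q → 27980 L/s, C = (25970·11.88 + 2010·510.0)/27980 = 47.66 µg/L.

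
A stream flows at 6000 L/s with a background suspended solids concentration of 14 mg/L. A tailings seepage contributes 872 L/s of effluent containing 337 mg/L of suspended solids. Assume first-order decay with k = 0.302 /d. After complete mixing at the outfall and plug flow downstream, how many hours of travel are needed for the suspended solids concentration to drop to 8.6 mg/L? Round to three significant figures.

After mixing, C = (6000·14.00 + 872.0·337.0) / 6872 = 377900/6872 = 54.99 mg/L.
54.99·exp(−k·t) = 8.6 → t = ln(54.99/8.6)/k = 530800 s = 147.4 h.

147 h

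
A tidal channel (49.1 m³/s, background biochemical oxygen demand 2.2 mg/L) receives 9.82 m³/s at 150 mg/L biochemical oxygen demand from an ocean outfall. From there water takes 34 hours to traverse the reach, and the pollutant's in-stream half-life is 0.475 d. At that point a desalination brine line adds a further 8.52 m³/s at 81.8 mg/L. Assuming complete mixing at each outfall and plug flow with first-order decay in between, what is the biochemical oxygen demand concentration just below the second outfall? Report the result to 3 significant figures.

Mass balance: C = (49.10·2.200 + 9.820·150.0) / 58.92 = 1581/58.92 = 26.83 mg/L; combined flow 58.92 m³/s.
Half-life 0.475 d → k = ln 2 / 0.475 = 1.459 d⁻¹.
After decay, C = 26.83 × e^(−kt) = 26.83 × 0.1265 = 3.395 mg/L.
Second outfall: C = (58.92·3.395 + 8.520·81.80)/67.44 = 13.30 mg/L.

13.3 mg/L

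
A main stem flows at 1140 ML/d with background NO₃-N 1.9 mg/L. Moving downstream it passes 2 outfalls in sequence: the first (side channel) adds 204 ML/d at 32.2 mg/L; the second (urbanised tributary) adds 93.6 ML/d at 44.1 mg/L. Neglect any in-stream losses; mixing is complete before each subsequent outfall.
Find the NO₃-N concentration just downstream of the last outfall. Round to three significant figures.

Below outfall 1: Q → 1344 ML/d, C = (1140·1.900 + 204.0·32.20)/1344 = 6.499 mg/L.
Below outfall 2: Q → 1438 ML/d, C = (1344·6.499 + 93.60·44.10)/1438 = 8.947 mg/L.

8.95 mg/L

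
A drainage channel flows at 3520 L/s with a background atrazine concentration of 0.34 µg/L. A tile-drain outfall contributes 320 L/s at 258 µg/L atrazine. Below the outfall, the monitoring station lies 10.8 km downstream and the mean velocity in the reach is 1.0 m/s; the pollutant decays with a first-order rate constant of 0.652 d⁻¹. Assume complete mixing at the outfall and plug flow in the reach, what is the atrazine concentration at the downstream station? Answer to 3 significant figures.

20.1 µg/L

Conservation of mass: C = (3520·0.3400 + 320.0·258.0) / 3840 = 83760/3840 = 21.81 µg/L.
Travel time t = 10.8·1000 / 1.0 = 10800 s = 3.000 h.
After decay, C = 21.81 × e^(−kt) = 21.81 × 0.9217 = 20.10 µg/L.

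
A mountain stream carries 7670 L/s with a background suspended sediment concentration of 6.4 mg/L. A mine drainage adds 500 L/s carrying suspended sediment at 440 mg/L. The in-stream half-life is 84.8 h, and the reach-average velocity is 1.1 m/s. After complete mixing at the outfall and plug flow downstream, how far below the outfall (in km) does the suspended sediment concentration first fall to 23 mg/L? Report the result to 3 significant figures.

174 km

Mass balance: C = (7670·6.400 + 500.0·440.0) / 8170 = 269100/8170 = 32.94 mg/L.
Half-life 84.8 h → k = ln 2 / 84.8 = 0.008174 h⁻¹ = 0.1962 d⁻¹.
Set 32.94·exp(−k·t) = 23 → t = ln(32.94/23)/k = 158100 s = 43.93 h.
Distance = v·t = 1.1·158100 = 174000 m = 174.0 km.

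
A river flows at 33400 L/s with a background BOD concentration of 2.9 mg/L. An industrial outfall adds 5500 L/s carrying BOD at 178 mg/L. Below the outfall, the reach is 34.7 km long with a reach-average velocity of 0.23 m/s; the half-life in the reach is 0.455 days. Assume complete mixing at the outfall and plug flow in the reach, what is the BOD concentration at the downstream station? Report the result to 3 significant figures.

Mass balance: C = (33400·2.900 + 5500·178.0) / 38900 = 1076000/38900 = 27.66 mg/L.
Travel time t = 34.7·1000 / 0.23 = 150900 s = 41.91 h.
Half-life 0.455 d → k = ln 2 / 0.455 = 1.523 d⁻¹.
After decay, C = 27.66 × e^(−kt) = 27.66 × 0.06994 = 1.934 mg/L.

1.93 mg/L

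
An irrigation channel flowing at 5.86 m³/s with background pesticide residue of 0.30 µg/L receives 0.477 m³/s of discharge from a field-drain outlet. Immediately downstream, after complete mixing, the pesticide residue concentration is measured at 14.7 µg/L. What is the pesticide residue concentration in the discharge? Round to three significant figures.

192 µg/L

Mass balance: 5.860·0.3000 + 0.4770·Cₑ = 6.337·14.70
→ Cₑ = (6.337·14.70 − 5.860·0.3000) / 0.4770 = 191.6 µg/L.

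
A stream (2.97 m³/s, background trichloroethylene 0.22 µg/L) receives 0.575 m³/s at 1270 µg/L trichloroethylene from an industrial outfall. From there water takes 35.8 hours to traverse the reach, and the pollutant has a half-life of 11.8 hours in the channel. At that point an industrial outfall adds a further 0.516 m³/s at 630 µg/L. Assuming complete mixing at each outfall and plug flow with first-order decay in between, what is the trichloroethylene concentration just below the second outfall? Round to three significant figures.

Mass balance: C = (2.970·0.2200 + 0.5750·1270) / 3.545 = 730.9/3.545 = 206.2 µg/L; combined flow 3.545 m³/s.
Half-life 11.8 h → k = ln 2 / 11.8 = 0.05874 h⁻¹ = 1.410 d⁻¹.
Decay over the reach: 206.2·exp(−kt) = 206.2·0.1221 = 25.17 µg/L.
Second outfall: C = (3.545·25.17 + 0.5160·630.0)/4.061 = 102.0 µg/L.

102 µg/L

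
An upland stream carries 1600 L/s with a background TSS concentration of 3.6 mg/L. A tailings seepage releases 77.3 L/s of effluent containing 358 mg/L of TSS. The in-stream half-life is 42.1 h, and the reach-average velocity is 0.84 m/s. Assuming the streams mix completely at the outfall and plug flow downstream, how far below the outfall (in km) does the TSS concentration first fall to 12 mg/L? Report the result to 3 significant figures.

Conservation of mass: C = (1600·3.600 + 77.30·358.0) / 1677 = 33430/1677 = 19.93 mg/L.
Half-life 42.1 h → k = ln 2 / 42.1 = 0.01646 h⁻¹ = 0.3951 d⁻¹.
Set 19.93·exp(−k·t) = 12 → t = ln(19.93/12)/k = 111000 s = 30.82 h.
Distance = v·t = 0.84·111000 = 93210 m = 93.21 km.

93.2 km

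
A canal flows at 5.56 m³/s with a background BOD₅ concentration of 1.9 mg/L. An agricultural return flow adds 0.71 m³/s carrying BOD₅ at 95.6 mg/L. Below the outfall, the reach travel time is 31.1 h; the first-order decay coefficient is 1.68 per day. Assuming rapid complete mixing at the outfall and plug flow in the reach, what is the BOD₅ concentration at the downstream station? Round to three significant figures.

Mixed concentration C = ΣQC/ΣQ = (5.560·1.900 + 0.7100·95.60) / 6.270 = 78.44/6.270 = 12.51 mg/L.
Decay over the reach: 12.51·exp(−kt) = 12.51·0.1134 = 1.418 mg/L.

1.42 mg/L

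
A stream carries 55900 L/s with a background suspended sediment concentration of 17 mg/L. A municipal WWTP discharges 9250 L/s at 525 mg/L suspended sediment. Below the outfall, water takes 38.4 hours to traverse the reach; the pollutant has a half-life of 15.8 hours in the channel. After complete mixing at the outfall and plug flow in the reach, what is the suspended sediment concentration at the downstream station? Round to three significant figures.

Flow-weighted average: C = (55900·17.00 + 9250·525.0) / 65150 = 5807000/65150 = 89.13 mg/L.
Half-life 15.8 h → k = ln 2 / 15.8 = 0.04387 h⁻¹ = 1.053 d⁻¹.
First-order decay: C = 89.13·exp(−k·t) = 89.13·0.1855 = 16.53 mg/L.

16.5 mg/L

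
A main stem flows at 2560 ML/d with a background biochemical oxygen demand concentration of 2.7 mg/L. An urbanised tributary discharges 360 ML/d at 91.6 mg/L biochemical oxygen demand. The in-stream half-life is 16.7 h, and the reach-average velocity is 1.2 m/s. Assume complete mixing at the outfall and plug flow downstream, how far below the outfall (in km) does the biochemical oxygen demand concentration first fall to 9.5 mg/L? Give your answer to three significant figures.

After mixing, C = (2560·2.700 + 360.0·91.60) / 2920 = 39890/2920 = 13.66 mg/L.
Half-life 16.7 h → k = ln 2 / 16.7 = 0.04151 h⁻¹ = 0.9961 d⁻¹.
Set 13.66·exp(−k·t) = 9.5 → t = ln(13.66/9.5)/k = 31500 s = 8.751 h.
Distance = v·t = 1.2·31500 = 37800 m = 37.80 km.

37.8 km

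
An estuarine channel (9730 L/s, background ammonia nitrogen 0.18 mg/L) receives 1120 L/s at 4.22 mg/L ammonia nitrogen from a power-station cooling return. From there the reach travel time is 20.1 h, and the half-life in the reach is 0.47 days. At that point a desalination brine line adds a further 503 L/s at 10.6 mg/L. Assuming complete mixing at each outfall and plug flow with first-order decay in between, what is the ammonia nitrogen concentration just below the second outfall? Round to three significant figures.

Conservation of mass: C = (9730·0.1800 + 1120·4.220) / 10850 = 6478/10850 = 0.5970 mg/L; combined flow 10850 L/s.
Half-life 0.47 d → k = ln 2 / 0.47 = 1.475 d⁻¹.
Decay over the reach: 0.5970·exp(−kt) = 0.5970·0.2908 = 0.1736 mg/L.
Second outfall: C = (10850·0.1736 + 503.0·10.60)/11350 = 0.6356 mg/L.

0.636 mg/L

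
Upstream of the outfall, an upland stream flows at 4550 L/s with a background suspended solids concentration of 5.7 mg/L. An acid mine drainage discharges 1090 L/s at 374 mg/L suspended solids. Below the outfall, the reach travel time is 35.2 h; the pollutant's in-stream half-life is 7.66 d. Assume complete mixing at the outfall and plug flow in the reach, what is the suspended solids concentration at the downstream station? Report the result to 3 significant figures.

67.3 mg/L

After mixing, C = (4550·5.700 + 1090·374.0) / 5640 = 433600/5640 = 76.88 mg/L.
Half-life 7.66 d → k = ln 2 / 7.66 = 0.09049 d⁻¹.
Decay over the reach: 76.88·exp(−kt) = 76.88·0.8757 = 67.32 mg/L.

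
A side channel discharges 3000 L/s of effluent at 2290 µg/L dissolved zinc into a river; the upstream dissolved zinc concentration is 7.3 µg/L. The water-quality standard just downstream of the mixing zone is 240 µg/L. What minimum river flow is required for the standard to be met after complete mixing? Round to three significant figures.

26400 L/s

Set C_mix = 240: (Q·7.300 + 3000·2290) / (Q + 3000) = 240
→ Q = 3000·(2290 − 240)/(240 − 7.300) = 26430 L/s.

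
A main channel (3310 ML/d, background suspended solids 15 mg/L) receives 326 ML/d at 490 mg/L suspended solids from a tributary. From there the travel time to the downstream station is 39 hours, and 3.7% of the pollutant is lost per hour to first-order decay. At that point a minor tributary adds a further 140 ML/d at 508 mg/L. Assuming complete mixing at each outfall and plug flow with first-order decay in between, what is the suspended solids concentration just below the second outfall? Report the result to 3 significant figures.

31.6 mg/L

Conservation of mass: C = (3310·15.00 + 326.0·490.0) / 3636 = 209400/3636 = 57.59 mg/L; combined flow 3636 ML/d.
3.7%/h lost → k = −ln(1 − 0.037) = 0.03770 h⁻¹.
After decay, C = 57.59 × e^(−kt) = 57.59 × 0.2298 = 13.24 mg/L.
Second outfall: C = (3636·13.24 + 140.0·508.0)/3776 = 31.58 mg/L.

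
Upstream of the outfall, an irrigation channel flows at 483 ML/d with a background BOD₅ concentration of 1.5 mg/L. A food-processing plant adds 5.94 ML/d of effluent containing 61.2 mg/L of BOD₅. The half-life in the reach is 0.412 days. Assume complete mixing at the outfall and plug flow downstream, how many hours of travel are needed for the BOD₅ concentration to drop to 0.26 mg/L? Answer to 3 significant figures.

30.6 h

Mixed concentration C = ΣQC/ΣQ = (483.0·1.500 + 5.940·61.20) / 488.9 = 1088/488.9 = 2.225 mg/L.
Half-life 0.412 d → k = ln 2 / 0.412 = 1.682 d⁻¹.
2.225·exp(−k·t) = 0.26 → t = ln(2.225/0.26)/k = 110300 s = 30.63 h.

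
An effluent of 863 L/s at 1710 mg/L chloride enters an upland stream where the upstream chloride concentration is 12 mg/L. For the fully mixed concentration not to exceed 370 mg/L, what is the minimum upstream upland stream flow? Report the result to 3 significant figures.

3230 L/s

Set C_mix = 370: (Q·12.00 + 863.0·1710) / (Q + 863.0) = 370
→ Q = 863.0·(1710 − 370)/(370 − 12.00) = 3230 L/s.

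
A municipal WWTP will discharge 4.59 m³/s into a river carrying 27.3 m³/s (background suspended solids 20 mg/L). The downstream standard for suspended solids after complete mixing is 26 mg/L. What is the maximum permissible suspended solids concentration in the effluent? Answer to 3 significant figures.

61.7 mg/L

At the limit, (Qr·Cr + Qe·Cₑ)/(Qr + Qe) = 26:
Cₑ = (31.89·26 − 27.30·20.00) / 4.590 = 61.69 mg/L.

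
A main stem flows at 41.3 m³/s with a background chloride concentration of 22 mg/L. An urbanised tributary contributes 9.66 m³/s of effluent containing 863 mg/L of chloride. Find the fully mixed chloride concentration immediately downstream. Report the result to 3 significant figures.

181 mg/L

Mixed concentration C = ΣQC/ΣQ = (41.30·22.00 + 9.660·863.0) / 50.96 = 9245/50.96 = 181.4 mg/L.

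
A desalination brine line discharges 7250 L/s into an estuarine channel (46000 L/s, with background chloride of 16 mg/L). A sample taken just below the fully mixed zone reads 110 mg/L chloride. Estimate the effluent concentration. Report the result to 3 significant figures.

Mass balance: 46000·16.00 + 7250·Cₑ = 53250·110.0
→ Cₑ = (53250·110.0 − 46000·16.00) / 7250 = 706.4 mg/L.

706 mg/L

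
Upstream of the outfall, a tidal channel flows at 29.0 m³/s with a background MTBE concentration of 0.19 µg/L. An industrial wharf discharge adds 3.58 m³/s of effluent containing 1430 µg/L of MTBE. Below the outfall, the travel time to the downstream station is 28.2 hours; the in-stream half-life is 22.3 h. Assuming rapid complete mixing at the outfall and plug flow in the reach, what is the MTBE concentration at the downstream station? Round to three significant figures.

After mixing, C = (29.00·0.1900 + 3.580·1430) / 32.58 = 5125/32.58 = 157.3 µg/L.
Half-life 22.3 h → k = ln 2 / 22.3 = 0.03108 h⁻¹ = 0.7460 d⁻¹.
First-order decay: C = 157.3·exp(−k·t) = 157.3·0.4162 = 65.47 µg/L.

65.5 µg/L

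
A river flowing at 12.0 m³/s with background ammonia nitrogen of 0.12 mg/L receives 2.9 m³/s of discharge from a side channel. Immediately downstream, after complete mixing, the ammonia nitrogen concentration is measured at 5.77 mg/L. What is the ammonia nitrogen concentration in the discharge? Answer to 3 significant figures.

Mass balance: 12.00·0.1200 + 2.900·Cₑ = 14.90·5.770
→ Cₑ = (14.90·5.770 − 12.00·0.1200) / 2.900 = 29.15 mg/L.

29.1 mg/L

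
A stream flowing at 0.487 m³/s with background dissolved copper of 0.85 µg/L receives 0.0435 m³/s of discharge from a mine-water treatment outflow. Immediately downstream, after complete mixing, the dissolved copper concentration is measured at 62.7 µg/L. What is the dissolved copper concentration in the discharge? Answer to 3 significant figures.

755 µg/L

Mass balance: 0.4870·0.8500 + 0.04350·Cₑ = 0.5305·62.70
→ Cₑ = (0.5305·62.70 − 0.4870·0.8500) / 0.04350 = 755.1 µg/L.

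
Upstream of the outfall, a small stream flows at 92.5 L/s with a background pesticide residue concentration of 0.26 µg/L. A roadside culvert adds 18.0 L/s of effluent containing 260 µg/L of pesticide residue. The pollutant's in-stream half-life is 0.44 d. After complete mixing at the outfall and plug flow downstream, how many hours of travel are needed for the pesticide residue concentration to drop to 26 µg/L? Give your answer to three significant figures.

Mass balance: C = (92.50·0.2600 + 18.00·260.0) / 110.5 = 4704/110.5 = 42.57 µg/L.
Half-life 0.44 d → k = ln 2 / 0.44 = 1.575 d⁻¹.
42.57·exp(−k·t) = 26 → t = ln(42.57/26)/k = 27040 s = 7.512 h.

7.51 h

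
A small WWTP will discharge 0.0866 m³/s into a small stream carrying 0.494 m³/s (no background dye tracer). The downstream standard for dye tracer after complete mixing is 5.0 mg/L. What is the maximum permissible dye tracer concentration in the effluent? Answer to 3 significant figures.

33.5 mg/L

At the limit, (Qr·Cr + Qe·Cₑ)/(Qr + Qe) = 5.0:
Cₑ = (0.5806·5.0 − 0.4940·0) / 0.08660 = 33.52 mg/L.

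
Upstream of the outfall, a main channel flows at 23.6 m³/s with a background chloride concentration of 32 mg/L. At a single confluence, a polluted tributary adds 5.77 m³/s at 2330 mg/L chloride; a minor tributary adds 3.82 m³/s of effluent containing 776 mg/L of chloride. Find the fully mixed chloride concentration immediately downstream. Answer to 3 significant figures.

Mass balance: C = (23.60·32.00 + 5.770·2330 + 3.820·776.0) / 33.19 = 17160/33.19 = 517.1 mg/L.

517 mg/L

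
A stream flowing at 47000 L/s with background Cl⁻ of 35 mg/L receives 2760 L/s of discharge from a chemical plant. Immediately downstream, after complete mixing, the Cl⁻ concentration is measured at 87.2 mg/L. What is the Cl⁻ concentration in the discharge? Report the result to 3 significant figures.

Mass balance: 47000·35.00 + 2760·Cₑ = 49760·87.20
→ Cₑ = (49760·87.20 − 47000·35.00) / 2760 = 976.1 mg/L.

976 mg/L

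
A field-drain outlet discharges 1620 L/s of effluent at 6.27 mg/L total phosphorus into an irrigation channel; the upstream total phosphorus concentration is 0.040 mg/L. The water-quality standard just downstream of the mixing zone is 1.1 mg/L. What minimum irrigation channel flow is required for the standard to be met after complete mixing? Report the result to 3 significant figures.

Set C_mix = 1.1: (Q·0.04000 + 1620·6.270) / (Q + 1620) = 1.1
→ Q = 1620·(6.270 − 1.1)/(1.1 − 0.04000) = 7901 L/s.

7900 L/s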